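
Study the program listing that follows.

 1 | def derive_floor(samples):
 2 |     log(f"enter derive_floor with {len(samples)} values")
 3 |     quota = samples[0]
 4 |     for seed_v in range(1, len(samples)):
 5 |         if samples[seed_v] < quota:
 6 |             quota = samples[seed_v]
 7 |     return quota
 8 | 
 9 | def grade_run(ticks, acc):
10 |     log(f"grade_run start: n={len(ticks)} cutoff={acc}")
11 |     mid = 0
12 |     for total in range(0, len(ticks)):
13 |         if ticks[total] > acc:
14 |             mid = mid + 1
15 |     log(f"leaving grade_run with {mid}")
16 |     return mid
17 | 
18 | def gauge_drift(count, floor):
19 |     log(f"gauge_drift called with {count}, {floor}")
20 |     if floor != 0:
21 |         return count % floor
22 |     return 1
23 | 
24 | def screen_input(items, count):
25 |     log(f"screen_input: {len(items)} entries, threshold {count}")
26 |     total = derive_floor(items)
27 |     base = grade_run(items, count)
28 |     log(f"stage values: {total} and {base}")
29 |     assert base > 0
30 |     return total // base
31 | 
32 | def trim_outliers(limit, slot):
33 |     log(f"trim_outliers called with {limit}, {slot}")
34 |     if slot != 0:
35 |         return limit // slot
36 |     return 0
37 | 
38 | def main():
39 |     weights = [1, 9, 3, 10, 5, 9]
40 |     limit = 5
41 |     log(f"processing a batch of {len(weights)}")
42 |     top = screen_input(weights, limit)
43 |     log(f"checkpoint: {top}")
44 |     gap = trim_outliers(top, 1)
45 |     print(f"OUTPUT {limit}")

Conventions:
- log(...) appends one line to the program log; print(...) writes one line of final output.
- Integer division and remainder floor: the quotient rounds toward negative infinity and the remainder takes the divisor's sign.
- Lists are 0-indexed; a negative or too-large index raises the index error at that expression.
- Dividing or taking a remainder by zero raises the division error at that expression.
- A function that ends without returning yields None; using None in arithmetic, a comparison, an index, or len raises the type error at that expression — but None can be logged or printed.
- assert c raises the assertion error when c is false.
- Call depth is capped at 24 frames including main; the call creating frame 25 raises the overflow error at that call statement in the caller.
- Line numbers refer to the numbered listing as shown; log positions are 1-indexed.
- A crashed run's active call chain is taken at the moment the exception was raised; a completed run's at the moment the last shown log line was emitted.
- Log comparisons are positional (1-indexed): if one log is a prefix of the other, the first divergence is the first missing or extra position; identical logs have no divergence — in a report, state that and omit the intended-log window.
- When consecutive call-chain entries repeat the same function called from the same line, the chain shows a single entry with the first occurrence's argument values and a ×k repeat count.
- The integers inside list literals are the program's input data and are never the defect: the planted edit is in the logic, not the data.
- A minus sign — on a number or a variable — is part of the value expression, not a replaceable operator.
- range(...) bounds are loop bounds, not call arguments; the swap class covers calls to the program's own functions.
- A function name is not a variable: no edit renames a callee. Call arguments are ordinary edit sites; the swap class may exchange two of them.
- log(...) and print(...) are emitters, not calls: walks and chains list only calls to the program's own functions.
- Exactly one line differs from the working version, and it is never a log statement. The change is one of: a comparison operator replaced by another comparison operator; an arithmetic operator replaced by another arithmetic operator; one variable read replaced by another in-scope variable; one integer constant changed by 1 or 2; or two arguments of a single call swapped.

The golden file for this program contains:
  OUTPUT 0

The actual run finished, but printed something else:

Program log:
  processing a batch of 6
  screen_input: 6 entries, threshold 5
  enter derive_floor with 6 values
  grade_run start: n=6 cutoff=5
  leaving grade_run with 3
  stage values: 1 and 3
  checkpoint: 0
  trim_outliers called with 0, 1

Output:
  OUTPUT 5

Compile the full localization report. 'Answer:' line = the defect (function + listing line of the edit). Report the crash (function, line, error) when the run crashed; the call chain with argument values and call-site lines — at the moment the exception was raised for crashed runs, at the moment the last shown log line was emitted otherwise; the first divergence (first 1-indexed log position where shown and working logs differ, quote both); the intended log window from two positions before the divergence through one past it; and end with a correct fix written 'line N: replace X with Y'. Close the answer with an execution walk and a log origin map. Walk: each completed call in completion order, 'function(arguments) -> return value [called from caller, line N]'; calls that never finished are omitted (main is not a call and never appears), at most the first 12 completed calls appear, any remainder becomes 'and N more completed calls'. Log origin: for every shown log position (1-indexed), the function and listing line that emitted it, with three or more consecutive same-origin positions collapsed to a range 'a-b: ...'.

Answer: the defect is in main at line 45.
The tell: The two runs log identically and part ways only at the printed values.
Call chain: main -> trim_outliers(0, 1) (called at line 44).
First divergence: there is none — every log position agrees.
Execution walk:
  derive_floor([1, 9, 3, 10, 5, 9]) -> 1  [called from screen_input, line 26]
  grade_run([1, 9, 3, 10, 5, 9], 5) -> 3  [called from screen_input, line 27]
  screen_input([1, 9, 3, 10, 5, 9], 5) -> 0  [called from main, line 42]
  trim_outliers(0, 1) -> 0  [called from main, line 44]
Log origin:
  1: from main, line 41
  2: from screen_input, line 25
  3: from derive_floor, line 2
  4: from grade_run, line 10
  5: from grade_run, line 15
  6: from screen_input, line 28
  7: from main, line 43
  8: from trim_outliers, line 33
A correct fix: line 45: replace `limit` with `gap`.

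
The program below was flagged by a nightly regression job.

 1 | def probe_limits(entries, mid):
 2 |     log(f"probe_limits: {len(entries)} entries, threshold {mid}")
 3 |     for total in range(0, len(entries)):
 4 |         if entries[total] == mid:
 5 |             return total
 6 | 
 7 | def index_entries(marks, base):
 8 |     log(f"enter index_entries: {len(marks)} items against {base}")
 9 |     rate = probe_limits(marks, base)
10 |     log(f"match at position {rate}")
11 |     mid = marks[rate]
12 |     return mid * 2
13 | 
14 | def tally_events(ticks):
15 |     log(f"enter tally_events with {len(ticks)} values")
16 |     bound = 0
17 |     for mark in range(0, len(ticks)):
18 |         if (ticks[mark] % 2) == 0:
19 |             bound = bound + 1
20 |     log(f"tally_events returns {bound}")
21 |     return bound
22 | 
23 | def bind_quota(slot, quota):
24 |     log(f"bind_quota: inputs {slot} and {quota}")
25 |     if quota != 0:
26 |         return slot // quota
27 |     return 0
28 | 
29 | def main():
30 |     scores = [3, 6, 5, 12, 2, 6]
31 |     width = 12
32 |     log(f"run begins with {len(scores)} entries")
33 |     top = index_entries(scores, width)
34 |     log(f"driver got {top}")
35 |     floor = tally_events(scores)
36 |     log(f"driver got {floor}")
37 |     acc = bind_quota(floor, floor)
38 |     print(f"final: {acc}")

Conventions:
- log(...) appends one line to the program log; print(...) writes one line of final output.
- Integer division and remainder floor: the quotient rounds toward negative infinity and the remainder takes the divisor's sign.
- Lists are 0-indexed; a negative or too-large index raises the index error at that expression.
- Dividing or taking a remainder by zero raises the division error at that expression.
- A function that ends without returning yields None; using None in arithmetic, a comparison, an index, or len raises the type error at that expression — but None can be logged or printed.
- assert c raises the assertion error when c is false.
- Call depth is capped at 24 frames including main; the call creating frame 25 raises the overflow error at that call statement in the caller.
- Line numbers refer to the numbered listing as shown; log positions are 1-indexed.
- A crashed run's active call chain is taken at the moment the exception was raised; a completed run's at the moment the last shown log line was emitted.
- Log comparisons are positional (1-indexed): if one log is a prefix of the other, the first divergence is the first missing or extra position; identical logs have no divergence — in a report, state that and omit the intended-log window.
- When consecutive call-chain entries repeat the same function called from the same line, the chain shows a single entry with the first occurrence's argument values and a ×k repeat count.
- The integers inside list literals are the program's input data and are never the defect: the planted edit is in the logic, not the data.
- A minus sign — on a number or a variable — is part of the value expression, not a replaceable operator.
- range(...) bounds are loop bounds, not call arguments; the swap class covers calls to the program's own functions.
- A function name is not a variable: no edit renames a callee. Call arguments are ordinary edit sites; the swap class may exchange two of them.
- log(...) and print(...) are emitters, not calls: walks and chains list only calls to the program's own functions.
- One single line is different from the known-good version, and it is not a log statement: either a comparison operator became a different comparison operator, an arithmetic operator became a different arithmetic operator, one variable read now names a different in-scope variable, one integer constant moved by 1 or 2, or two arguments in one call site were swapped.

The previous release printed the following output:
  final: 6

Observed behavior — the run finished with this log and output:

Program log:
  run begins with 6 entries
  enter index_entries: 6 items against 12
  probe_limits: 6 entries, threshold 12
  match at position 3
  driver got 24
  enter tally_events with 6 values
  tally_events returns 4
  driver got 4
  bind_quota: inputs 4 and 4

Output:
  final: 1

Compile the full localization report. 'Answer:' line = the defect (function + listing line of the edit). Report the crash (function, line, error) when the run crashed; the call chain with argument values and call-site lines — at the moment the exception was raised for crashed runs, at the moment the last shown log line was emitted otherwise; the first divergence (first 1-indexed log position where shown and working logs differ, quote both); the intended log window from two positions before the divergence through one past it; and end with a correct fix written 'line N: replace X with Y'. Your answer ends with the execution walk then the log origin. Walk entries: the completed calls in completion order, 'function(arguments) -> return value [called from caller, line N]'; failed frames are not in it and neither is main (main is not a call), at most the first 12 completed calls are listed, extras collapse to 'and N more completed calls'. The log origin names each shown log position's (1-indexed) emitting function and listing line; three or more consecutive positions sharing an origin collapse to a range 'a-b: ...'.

Answer: the defect is in main at line 37.
Core observation: Log line 9 is where behavior first shows: 'bind_quota: inputs 4 and 4' appears instead of 'bind_quota: inputs 24 and 4'.
Call chain: main -> bind_quota(4, 4) (called at line 37).
First divergence: position 9 — shown 'bind_quota: inputs 4 and 4', intended 'bind_quota: inputs 24 and 4'.
Intended log window:
  7: tally_events returns 4
  8: driver got 4
  9: bind_quota: inputs 24 and 4
Execution walk:
  probe_limits([3, 6, 5, 12, 2, 6], 12) -> 3  [called from index_entries, line 9]
  index_entries([3, 6, 5, 12, 2, 6], 12) -> 24  [called from main, line 33]
  tally_events([3, 6, 5, 12, 2, 6]) -> 4  [called from main, line 35]
  bind_quota(4, 4) -> 1  [called from main, line 37]
Log origins:
  1 — main, line 32
  2 — index_entries, line 8
  3 — probe_limits, line 2
  4 — index_entries, line 10
  5 — main, line 34
  6 — tally_events, line 15
  7 — tally_events, line 20
  8 — main, line 36
  9 — bind_quota, line 24
A correct fix: line 37: replace `bind_quota(floor, floor)` with `bind_quota(top, floor)`.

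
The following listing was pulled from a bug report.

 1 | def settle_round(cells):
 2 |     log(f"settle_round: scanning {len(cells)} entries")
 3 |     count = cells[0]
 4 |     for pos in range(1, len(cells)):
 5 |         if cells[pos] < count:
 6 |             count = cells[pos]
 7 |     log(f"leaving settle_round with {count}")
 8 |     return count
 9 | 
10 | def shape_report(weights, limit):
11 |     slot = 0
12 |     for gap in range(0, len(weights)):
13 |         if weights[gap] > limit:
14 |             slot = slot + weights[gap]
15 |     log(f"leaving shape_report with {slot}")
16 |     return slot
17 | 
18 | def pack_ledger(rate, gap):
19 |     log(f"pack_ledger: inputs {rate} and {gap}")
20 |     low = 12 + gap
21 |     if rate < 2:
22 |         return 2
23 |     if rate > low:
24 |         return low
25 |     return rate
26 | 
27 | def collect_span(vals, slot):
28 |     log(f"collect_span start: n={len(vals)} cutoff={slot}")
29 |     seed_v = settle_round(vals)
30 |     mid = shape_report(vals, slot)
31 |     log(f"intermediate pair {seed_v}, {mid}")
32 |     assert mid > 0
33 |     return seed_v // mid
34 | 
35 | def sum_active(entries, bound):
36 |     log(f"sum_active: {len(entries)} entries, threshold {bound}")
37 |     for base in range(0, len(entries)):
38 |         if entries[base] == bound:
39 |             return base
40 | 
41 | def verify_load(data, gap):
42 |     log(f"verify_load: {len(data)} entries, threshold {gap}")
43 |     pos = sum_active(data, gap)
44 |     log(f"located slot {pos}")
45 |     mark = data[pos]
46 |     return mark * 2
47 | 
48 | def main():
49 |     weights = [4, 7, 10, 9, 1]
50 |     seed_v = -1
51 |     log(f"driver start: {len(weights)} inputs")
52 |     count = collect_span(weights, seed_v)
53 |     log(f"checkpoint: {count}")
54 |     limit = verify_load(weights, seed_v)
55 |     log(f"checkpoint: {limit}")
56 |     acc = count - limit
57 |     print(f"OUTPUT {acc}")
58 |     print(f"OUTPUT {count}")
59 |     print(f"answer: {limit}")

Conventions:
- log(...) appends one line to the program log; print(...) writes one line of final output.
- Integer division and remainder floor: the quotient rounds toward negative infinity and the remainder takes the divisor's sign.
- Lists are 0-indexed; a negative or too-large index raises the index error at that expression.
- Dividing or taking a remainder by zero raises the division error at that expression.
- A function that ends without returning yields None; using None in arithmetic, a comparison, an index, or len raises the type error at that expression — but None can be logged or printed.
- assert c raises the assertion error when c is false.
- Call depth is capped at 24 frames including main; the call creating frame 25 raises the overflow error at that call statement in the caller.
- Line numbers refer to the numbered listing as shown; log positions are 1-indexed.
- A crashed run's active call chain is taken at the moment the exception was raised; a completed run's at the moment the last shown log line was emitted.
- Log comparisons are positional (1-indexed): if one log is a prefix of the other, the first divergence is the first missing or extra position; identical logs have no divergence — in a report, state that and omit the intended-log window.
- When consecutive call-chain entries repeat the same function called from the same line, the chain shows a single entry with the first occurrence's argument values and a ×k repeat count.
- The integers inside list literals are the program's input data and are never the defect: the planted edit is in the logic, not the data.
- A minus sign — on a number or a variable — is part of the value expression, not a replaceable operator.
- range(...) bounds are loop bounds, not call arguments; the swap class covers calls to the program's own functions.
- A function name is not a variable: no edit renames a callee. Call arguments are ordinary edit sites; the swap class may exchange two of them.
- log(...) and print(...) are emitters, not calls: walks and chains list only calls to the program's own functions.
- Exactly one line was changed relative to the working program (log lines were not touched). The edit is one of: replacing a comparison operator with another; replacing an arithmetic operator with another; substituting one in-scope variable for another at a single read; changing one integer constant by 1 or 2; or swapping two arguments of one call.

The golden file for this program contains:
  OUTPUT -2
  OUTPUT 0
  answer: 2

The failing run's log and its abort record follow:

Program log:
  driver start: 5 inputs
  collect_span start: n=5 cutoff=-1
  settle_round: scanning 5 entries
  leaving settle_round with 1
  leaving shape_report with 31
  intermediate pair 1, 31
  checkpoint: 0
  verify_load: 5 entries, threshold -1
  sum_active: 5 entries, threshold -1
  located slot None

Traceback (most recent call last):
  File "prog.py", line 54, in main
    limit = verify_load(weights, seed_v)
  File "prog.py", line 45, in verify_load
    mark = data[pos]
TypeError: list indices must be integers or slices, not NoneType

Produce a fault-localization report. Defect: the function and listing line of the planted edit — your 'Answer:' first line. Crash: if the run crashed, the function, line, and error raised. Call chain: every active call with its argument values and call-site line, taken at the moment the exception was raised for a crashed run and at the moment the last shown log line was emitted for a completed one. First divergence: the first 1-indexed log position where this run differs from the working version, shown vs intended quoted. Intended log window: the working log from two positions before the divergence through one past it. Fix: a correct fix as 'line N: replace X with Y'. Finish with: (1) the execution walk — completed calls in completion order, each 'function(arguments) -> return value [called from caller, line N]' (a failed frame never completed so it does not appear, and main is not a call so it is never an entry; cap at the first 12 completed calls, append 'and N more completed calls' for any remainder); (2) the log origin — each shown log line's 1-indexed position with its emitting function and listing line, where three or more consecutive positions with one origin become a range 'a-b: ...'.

Answer: the defect is in main at line 50.
Key observation: Position 2 is the first bad log line: 'collect_span start: n=5 cutoff=-1' should read 'collect_span start: n=5 cutoff=1'.
Crash: verify_load, line 45, TypeError.
Call chain: main -> verify_load([4, 7, 10, 9, 1], -1) (called at line 54).
First divergence: position 2 — the shown line 'collect_span start: n=5 cutoff=-1' should read 'collect_span start: n=5 cutoff=1'.
Intended log window:
  1: driver start: 5 inputs
  2: collect_span start: n=5 cutoff=1
  3: settle_round: scanning 5 entries
Execution walk:
  settle_round([4, 7, 10, 9, 1]) -> 1  [called from collect_span, line 29]
  shape_report([4, 7, 10, 9, 1], -1) -> 31  [called from collect_span, line 30]
  collect_span([4, 7, 10, 9, 1], -1) -> 0  [called from main, line 52]
  sum_active([4, 7, 10, 9, 1], -1) -> None  [called from verify_load, line 43]
Log origins:
  1 — main, line 51
  2 — collect_span, line 28
  3 — settle_round, line 2
  4 — settle_round, line 7
  5 — shape_report, line 15
  6 — collect_span, line 31
  7 — main, line 53
  8 — verify_load, line 42
  9 — sum_active, line 36
  10 — verify_load, line 44
A correct fix: line 50: replace `-1` with `1`.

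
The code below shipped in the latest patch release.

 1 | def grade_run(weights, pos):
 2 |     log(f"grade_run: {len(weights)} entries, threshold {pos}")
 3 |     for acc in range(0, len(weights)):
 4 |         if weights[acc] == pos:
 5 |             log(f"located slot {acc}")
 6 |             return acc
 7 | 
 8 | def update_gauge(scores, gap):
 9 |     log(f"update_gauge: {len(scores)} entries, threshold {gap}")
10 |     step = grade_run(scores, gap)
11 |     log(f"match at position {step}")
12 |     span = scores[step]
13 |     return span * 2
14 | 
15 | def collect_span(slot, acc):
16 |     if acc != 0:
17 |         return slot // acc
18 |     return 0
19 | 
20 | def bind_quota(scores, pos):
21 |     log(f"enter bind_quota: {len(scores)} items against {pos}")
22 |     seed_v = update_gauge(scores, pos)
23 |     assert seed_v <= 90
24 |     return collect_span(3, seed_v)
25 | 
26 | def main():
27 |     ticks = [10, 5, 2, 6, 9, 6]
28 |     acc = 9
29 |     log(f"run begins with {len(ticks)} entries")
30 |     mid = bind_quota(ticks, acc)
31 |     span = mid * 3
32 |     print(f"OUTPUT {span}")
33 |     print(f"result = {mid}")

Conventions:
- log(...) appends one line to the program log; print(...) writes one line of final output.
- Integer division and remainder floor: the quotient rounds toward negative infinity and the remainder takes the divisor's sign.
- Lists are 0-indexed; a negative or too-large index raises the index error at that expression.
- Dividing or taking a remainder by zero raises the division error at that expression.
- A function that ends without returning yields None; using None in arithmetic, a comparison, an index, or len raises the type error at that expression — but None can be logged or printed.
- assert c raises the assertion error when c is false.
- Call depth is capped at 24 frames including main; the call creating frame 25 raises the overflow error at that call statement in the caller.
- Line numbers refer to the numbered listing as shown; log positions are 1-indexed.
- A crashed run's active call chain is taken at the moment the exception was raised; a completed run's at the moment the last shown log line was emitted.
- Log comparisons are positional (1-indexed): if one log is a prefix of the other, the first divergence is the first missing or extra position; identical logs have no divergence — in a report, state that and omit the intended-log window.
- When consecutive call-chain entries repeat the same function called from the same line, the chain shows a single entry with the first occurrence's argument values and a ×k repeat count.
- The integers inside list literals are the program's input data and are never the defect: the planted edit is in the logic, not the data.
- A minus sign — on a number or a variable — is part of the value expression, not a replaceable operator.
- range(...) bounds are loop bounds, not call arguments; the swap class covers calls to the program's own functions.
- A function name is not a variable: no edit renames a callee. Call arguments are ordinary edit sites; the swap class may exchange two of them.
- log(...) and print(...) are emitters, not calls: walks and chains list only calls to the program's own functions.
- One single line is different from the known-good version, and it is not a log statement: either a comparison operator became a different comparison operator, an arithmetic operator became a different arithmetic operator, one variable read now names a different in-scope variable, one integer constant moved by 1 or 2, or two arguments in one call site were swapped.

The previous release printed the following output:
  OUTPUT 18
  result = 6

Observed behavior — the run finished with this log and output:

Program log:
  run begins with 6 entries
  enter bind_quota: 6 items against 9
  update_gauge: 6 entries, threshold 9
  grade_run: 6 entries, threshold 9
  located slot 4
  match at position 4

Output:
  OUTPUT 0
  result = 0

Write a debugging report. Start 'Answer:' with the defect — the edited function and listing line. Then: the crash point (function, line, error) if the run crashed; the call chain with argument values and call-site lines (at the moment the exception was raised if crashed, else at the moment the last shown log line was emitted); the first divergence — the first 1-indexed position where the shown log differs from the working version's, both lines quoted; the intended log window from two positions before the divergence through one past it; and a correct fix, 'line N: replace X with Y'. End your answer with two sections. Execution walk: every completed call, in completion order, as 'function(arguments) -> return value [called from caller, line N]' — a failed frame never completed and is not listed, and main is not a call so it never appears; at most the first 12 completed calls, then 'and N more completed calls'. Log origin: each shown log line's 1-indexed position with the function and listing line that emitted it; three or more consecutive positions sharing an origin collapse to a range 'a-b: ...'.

Answer: the defect is in bind_quota at line 24.
Key observation: No log line changed; the fault shows up purely in the output.
Call chain: main -> bind_quota([10, 5, 2, 6, 9, 6], 9) (called at line 30) -> update_gauge([10, 5, 2, 6, 9, 6], 9) (called at line 22).
First divergence: none — the logs agree in full.
Execution walk:
  grade_run([10, 5, 2, 6, 9, 6], 9) -> 4  [called from update_gauge, line 10]
  update_gauge([10, 5, 2, 6, 9, 6], 9) -> 18  [called from bind_quota, line 22]
  collect_span(3, 18) -> 0  [called from bind_quota, line 24]
  bind_quota([10, 5, 2, 6, 9, 6], 9) -> 0  [called from main, line 30]
Origin of each log line:
  1 — main, line 29
  2 — bind_quota, line 21
  3 — update_gauge, line 9
  4 — grade_run, line 2
  5 — grade_run, line 5
  6 — update_gauge, line 11
A correct fix: line 24: replace `collect_span(3, seed_v)` with `collect_span(seed_v, 3)`.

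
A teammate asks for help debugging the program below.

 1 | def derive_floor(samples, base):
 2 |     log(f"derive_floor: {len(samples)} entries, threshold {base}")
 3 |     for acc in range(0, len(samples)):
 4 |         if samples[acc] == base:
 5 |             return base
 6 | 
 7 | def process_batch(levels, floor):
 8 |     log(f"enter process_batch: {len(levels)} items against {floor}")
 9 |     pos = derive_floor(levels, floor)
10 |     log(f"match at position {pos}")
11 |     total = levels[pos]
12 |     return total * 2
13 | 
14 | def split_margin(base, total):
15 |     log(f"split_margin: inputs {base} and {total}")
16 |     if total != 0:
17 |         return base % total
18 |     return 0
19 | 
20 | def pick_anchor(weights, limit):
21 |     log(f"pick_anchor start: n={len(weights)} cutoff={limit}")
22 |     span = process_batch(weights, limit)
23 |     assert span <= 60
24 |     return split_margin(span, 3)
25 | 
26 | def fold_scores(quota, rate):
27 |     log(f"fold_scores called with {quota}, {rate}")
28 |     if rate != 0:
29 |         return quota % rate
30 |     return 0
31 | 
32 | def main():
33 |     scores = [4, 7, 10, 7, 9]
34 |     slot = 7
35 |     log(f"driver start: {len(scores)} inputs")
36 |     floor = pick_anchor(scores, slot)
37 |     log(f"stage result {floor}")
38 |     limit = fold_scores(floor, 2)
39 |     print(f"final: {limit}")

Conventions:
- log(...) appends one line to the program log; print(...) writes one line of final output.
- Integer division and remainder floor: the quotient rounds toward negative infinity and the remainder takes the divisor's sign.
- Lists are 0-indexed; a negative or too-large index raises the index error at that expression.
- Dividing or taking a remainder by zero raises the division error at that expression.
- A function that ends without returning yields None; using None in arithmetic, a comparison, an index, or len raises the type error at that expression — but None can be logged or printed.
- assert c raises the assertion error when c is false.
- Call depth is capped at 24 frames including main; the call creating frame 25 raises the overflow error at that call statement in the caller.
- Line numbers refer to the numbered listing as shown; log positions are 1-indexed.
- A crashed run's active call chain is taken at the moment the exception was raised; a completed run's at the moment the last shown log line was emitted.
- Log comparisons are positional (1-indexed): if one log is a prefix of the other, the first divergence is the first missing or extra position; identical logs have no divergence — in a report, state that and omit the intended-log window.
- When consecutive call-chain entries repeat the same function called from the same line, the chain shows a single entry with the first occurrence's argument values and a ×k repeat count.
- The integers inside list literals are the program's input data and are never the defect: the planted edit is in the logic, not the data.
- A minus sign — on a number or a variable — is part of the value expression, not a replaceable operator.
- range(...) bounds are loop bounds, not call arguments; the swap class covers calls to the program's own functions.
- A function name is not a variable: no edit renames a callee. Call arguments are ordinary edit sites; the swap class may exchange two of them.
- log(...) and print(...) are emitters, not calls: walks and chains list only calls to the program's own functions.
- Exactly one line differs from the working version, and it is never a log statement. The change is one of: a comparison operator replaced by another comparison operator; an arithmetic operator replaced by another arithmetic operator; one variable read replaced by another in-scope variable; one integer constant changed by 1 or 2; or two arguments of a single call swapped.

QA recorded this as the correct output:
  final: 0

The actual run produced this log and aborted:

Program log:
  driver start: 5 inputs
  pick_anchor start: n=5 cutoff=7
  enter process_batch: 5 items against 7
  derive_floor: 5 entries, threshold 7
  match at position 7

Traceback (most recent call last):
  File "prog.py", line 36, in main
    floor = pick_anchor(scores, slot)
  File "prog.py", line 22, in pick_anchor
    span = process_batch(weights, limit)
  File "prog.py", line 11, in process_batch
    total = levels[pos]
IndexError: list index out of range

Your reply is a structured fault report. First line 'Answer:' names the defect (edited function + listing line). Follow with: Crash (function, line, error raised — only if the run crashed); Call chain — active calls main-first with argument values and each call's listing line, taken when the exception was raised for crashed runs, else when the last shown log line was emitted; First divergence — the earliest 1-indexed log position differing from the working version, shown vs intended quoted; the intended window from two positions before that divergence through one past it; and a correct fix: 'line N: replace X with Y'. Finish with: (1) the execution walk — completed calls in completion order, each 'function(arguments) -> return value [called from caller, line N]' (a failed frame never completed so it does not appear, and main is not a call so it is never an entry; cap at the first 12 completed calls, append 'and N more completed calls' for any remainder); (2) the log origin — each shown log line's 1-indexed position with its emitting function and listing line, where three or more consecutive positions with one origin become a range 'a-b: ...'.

Answer: the defect is in derive_floor at line 5.
Key observation: The earliest visible damage is log position 5 — 'match at position 7' rather than the intended 'match at position 1'.
Crash: process_batch, line 11, IndexError.
Call chain: main -> pick_anchor([4, 7, 10, 7, 9], 7) (called at line 36) -> process_batch([4, 7, 10, 7, 9], 7) (called at line 22).
First divergence: position 5; shown 'match at position 7' vs intended 'match at position 1'.
Intended log window:
  3: enter process_batch: 5 items against 7
  4: derive_floor: 5 entries, threshold 7
  5: match at position 1
  6: split_margin: inputs 14 and 3
Execution walk:
  derive_floor([4, 7, 10, 7, 9], 7) -> 7  [called from process_batch, line 9]
Log origins:
  1: logged in main at line 35
  2: logged in pick_anchor at line 21
  3: logged in process_batch at line 8
  4: logged in derive_floor at line 2
  5: logged in process_batch at line 10
A correct fix: line 5: replace `base` with `acc`.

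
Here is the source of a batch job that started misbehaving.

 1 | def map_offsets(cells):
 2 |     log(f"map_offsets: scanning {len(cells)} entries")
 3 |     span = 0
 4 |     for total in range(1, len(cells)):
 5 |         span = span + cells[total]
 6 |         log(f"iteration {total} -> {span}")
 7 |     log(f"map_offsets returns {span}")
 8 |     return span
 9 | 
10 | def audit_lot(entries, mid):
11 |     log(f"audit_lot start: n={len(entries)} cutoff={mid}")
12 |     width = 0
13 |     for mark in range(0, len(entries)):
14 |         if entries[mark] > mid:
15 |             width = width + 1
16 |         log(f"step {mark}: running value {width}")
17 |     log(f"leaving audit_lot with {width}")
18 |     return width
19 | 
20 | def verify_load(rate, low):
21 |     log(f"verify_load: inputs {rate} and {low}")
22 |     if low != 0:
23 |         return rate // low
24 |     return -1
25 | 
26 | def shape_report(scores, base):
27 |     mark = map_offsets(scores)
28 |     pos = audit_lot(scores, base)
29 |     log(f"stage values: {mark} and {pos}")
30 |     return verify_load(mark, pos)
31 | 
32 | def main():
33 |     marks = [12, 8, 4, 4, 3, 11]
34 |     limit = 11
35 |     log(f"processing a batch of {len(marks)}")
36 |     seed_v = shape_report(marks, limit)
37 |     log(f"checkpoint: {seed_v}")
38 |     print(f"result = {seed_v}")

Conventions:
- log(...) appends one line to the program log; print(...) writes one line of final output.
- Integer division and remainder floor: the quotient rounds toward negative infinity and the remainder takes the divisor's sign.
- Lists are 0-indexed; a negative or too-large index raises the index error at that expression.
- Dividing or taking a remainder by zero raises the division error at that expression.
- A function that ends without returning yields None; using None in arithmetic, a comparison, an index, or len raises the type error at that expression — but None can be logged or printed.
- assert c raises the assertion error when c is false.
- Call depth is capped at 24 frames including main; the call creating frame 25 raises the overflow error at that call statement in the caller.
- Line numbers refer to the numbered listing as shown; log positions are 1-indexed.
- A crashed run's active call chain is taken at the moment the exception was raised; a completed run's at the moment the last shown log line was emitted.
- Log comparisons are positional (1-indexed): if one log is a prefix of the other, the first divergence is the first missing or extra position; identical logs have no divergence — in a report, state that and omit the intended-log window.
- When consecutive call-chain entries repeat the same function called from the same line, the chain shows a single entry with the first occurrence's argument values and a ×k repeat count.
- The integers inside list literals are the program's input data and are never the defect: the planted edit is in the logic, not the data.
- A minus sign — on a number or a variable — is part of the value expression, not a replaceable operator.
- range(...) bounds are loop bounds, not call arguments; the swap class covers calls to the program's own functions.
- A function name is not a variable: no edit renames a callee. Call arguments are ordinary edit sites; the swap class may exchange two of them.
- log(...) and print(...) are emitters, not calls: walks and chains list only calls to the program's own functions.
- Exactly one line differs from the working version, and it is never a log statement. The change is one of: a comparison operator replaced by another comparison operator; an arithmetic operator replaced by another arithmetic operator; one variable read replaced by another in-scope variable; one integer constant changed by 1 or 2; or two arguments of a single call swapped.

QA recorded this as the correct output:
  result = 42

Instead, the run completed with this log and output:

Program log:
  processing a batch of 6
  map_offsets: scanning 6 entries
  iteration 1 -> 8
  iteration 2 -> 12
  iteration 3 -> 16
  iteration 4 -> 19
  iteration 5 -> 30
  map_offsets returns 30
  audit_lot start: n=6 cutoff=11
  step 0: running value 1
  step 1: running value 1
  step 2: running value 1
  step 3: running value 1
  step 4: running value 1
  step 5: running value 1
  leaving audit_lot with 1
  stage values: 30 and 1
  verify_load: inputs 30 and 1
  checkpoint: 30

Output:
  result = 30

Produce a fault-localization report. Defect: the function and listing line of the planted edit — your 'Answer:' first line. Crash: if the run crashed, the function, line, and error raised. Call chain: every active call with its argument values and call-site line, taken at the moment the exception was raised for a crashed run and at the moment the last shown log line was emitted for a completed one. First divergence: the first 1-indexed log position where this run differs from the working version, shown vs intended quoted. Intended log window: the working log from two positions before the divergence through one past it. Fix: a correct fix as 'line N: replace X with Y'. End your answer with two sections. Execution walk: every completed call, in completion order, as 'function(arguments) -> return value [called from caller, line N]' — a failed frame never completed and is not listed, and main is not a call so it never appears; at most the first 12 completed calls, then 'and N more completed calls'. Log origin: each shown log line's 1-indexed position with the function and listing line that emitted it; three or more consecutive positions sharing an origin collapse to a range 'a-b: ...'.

Answer: the defect is in map_offsets at line 4.
The tell: Log line 3 is where behavior first shows: 'iteration 1 -> 8' appears instead of 'iteration 0 -> 12'.
Call chain: main.
First divergence: at position 3 the run shows 'iteration 1 -> 8' where the working version logs 'iteration 0 -> 12'.
Intended log window:
  1: processing a batch of 6
  2: map_offsets: scanning 6 entries
  3: iteration 0 -> 12
  4: iteration 1 -> 20
Execution walk:
  map_offsets([12, 8, 4, 4, 3, 11]) -> 30  [called from shape_report, line 27]
  audit_lot([12, 8, 4, 4, 3, 11], 11) -> 1  [called from shape_report, line 28]
  verify_load(30, 1) -> 30  [called from shape_report, line 30]
  shape_report([12, 8, 4, 4, 3, 11], 11) -> 30  [called from main, line 36]
Log origins:
  1: from main, line 35
  2: from map_offsets, line 2
  3-7: from map_offsets, line 6
  8: from map_offsets, line 7
  9: from audit_lot, line 11
  10-15: from audit_lot, line 16
  16: from audit_lot, line 17
  17: from shape_report, line 29
  18: from verify_load, line 21
  19: from main, line 37
A correct fix: line 4: replace `1` with `0`.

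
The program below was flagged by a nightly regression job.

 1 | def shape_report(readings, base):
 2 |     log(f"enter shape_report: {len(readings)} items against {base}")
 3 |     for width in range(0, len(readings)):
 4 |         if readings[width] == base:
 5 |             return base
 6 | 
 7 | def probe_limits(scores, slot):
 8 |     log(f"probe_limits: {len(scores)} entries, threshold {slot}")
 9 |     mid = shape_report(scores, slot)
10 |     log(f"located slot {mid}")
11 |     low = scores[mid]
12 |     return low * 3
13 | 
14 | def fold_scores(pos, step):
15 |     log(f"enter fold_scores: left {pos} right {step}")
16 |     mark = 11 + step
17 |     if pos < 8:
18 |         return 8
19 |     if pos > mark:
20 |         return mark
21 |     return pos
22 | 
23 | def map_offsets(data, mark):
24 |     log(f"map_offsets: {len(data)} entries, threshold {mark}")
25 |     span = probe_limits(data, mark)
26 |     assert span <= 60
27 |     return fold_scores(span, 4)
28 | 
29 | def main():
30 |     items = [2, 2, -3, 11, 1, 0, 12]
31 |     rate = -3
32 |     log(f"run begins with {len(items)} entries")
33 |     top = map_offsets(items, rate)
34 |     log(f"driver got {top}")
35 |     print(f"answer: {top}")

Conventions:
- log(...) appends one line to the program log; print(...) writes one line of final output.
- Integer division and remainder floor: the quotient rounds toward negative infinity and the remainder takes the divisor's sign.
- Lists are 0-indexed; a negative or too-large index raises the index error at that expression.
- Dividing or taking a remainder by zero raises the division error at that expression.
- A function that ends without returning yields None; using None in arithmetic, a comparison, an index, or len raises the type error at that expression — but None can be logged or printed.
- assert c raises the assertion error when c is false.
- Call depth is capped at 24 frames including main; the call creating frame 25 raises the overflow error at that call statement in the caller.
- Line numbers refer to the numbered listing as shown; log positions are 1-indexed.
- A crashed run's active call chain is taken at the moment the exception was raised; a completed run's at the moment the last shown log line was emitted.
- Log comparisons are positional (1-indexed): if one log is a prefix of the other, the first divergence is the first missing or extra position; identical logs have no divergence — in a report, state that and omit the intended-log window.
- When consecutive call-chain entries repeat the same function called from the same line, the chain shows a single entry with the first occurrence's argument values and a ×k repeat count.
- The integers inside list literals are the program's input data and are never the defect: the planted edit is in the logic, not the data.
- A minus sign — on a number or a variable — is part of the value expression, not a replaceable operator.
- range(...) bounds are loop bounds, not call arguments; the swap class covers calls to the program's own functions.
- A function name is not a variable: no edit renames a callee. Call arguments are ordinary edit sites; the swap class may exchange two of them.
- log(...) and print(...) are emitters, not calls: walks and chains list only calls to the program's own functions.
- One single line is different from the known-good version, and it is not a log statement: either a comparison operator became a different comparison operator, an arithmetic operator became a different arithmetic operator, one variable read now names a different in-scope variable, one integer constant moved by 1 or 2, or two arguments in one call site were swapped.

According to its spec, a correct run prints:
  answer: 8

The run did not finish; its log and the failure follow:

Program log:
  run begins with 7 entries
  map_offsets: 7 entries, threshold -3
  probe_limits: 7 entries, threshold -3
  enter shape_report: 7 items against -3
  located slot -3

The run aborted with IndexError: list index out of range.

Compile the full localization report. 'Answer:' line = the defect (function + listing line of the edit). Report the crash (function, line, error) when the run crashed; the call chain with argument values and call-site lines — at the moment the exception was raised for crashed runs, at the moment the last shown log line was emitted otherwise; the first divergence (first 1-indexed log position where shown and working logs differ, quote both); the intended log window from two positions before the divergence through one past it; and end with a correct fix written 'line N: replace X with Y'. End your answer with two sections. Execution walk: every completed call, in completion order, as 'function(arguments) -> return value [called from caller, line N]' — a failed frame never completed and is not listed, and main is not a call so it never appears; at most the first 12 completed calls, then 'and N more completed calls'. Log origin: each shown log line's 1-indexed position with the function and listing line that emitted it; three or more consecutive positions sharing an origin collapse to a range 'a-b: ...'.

Answer: the defect is in shape_report at line 5.
Core observation: Everything matches until log position 5, which reads 'located slot -3' in place of 'located slot 2'.
Crash: probe_limits, line 11, IndexError.
Call chain: main -> map_offsets([2, 2, -3, 11, 1, 0, 12], -3) (called at line 33) -> probe_limits([2, 2, -3, 11, 1, 0, 12], -3) (called at line 25).
First divergence: position 5 — the shown line 'located slot -3' should read 'located slot 2'.
Intended log window:
  3: probe_limits: 7 entries, threshold -3
  4: enter shape_report: 7 items against -3
  5: located slot 2
  6: enter fold_scores: left -9 right 4
Execution walk:
  shape_report([2, 2, -3, 11, 1, 0, 12], -3) -> -3  [called from probe_limits, line 9]
Log origin:
  1: from main, line 32
  2: from map_offsets, line 24
  3: from probe_limits, line 8
  4: from shape_report, line 2
  5: from probe_limits, line 10
A correct fix: line 5: replace `base` with `width`.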